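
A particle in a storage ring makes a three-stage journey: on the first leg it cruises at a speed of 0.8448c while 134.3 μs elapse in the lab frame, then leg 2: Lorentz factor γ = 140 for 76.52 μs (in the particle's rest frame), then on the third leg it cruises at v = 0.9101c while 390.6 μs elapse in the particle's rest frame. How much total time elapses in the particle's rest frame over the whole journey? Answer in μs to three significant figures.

τ = 539 μs

Leg 1: γ = 1/√(1 − 0.8448²) = 1/√0.2863 = 1.869; τ_1 = 134.3/1.869 = 71.86 μs.
Leg 2: 76.52 μs is already measured in the particle's rest frame.
Leg 3: 390.6 μs is already measured in the particle's rest frame.
Total: 71.86 + 76.52 + 390.6 μs.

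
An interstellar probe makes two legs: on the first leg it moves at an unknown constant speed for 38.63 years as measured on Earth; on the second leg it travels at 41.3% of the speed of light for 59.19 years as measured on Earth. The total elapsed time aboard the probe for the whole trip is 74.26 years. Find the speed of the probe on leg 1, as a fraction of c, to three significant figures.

β = 0.850

Leg 1: speed unknown; τ_1 = 38.63/γ_1.
Leg 2: β = 0.413; γ = 1/√(1 − 0.413²) = 1/√0.8294 = 1.098; τ_2 = 59.19/1.098 = 53.91 years.
Total proper time: τ_1 + 53.91 = 74.26, so τ_1 = 74.26 − 53.91 = 20.35 years.
γ_1 = 38.63/20.35 = 1.898; β = √(1 − 1/γ²) = √0.7224.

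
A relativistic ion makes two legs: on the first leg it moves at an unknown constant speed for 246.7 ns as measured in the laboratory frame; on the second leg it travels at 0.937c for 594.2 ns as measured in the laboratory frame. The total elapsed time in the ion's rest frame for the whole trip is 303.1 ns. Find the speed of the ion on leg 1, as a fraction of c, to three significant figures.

β = 0.922

Leg 1: speed unknown; τ_1 = 246.7/γ_1.
Leg 2: γ = 1/√(1 − 0.937²) = 1/√0.1220 = 2.863; τ_2 = 594.2/2.863 = 207.6 ns.
Total proper time: τ_1 + 207.6 = 303.1, so τ_1 = 303.1 − 207.6 = 95.53 ns.
γ_1 = 246.7/95.53 = 2.582; β = √(1 − 1/γ²) = √0.8501.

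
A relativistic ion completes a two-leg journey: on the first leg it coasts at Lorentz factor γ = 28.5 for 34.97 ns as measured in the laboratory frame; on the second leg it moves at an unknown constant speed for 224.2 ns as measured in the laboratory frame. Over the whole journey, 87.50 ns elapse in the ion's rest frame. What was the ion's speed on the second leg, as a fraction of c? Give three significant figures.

β = 0.923

Leg 1: γ = 28.5; τ_1 = 34.97/28.50 = 1.227 ns.
Leg 2: speed unknown; τ_2 = 224.2/γ_2.
Total proper time: 1.227 + τ_2 = 87.50, so τ_2 = 87.50 − 1.227 = 86.27 ns.
γ_2 = 224.2/86.27 = 2.599; β = √(1 − 1/γ²) = √0.8519.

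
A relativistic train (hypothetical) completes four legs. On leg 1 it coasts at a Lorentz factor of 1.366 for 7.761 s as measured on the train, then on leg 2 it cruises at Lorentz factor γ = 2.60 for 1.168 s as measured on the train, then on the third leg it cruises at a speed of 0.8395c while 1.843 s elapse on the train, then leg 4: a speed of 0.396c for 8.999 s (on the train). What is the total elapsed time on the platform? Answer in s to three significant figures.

Leg 1: γ = 1.366; Δt_1 = 1.366 × 7.761 = 10.60 s.
Leg 2: γ = 2.60; Δt_2 = 2.600 × 1.168 = 3.037 s.
Leg 3: γ = 1/√(1 − 0.8395²) = 1/√0.2952 = 1.840; Δt_3 = 1.840 × 1.843 = 3.392 s.
Leg 4: γ = 1/√(1 − 0.396²) = 1/√0.8432 = 1.089; Δt_4 = 1.089 × 8.999 = 9.800 s.
Total: 10.60 + 3.037 + 3.392 + 9.800 s.

Δt = 26.8 s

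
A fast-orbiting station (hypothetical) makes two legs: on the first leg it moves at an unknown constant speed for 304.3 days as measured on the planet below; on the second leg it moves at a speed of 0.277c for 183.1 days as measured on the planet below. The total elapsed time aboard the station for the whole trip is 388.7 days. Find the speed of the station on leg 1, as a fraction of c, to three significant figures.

β = 0.715

Leg 1: speed unknown; τ_1 = 304.3/γ_1.
Leg 2: γ = 1/√(1 − 0.277²) = 1/√0.9233 = 1.041; τ_2 = 183.1/1.041 = 175.9 days.
Total proper time: τ_1 + 175.9 = 388.7, so τ_1 = 388.7 − 175.9 = 212.8 days.
γ_1 = 304.3/212.8 = 1.430; β = √(1 − 1/γ²) = √0.5111.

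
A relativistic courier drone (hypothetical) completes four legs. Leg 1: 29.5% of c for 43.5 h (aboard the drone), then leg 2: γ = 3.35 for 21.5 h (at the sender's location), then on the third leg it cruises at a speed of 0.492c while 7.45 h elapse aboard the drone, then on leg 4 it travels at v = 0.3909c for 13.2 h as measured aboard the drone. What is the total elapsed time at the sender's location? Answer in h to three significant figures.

Leg 1: β = 0.295; γ = 1/√(1 − 0.295²) = 1/√0.9130 = 1.047; Δt_1 = 1.047 × 43.5 = 45.53 h.
Leg 2: 21.5 h is already measured at the sender's location.
Leg 3: γ = 1/√(1 − 0.492²) = 1/√0.7579 = 1.149; Δt_3 = 1.149 × 7.45 = 8.557 h.
Leg 4: γ = 1/√(1 − 0.3909²) = 1/√0.8472 = 1.086; Δt_4 = 1.086 × 13.2 = 14.34 h.
Total: 45.53 + 21.50 + 8.557 + 14.34 h.

Δt = 89.9 h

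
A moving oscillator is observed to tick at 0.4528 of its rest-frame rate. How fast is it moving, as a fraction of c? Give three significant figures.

β = 0.892

Rate ratio = 1/γ, so γ = 1/0.4528 = 2.208.
β = √(1 − 1/γ²) = √(1 − 0.4528²) = √0.7950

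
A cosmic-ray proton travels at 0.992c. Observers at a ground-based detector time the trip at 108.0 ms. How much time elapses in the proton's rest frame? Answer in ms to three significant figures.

γ = 1/√(1 − 0.992²) = 1/√0.01594 = 7.922
The interval measured at a ground-based detector is the dilated one; the clock in the proton's rest frame measures the proper time τ = Δt/γ = 108.0/7.922 ms.

τ = 13.6 ms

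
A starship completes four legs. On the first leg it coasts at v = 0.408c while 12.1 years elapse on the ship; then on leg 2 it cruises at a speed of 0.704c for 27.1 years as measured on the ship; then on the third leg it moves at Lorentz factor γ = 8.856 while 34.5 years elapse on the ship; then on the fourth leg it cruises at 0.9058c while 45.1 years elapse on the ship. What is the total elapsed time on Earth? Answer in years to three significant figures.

Δt = 463 years

Leg 1: γ = 1/√(1 − 0.408²) = 1/√0.8335 = 1.095; Δt_1 = 1.095 × 12.1 = 13.25 years.
Leg 2: γ = 1/√(1 − 0.704²) = 1/√0.5044 = 1.408; Δt_2 = 1.408 × 27.1 = 38.16 years.
Leg 3: γ = 8.856; Δt_3 = 8.856 × 34.5 = 305.5 years.
Leg 4: γ = 1/√(1 − 0.9058²) = 1/√0.1795 = 2.360; Δt_4 = 2.360 × 45.1 = 106.4 years.
Total: 13.25 + 38.16 + 305.5 + 106.4 years.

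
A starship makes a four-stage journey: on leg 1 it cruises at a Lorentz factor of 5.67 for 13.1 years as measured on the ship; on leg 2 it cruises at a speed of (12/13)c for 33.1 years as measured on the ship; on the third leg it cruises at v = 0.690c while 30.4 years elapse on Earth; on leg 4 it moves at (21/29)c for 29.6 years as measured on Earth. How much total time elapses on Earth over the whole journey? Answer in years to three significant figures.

Δt = 220 years

Leg 1: γ = 5.67; Δt_1 = 5.670 × 13.1 = 74.28 years.
Leg 2: γ = 1/√(1 − (12/13)²) = 13/5 = 2.600; Δt_2 = 2.600 × 33.1 = 86.06 years.
Leg 3: 30.4 years is already measured on Earth.
Leg 4: 29.6 years is already measured on Earth.
Total: 74.28 + 86.06 + 30.40 + 29.60 years.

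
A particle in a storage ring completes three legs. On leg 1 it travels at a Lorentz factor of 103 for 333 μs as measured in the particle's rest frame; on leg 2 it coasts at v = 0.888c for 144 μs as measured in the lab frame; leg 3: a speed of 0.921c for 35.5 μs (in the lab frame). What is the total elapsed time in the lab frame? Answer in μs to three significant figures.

Leg 1: γ = 103; Δt_1 = 103.0 × 333 = 3.430×10⁴ μs.
Leg 2: 144 μs is already measured in the lab frame.
Leg 3: 35.5 μs is already measured in the lab frame.
Total: 3.430×10⁴ + 144.0 + 35.50 μs.

Δt = 3.45×10⁴ μs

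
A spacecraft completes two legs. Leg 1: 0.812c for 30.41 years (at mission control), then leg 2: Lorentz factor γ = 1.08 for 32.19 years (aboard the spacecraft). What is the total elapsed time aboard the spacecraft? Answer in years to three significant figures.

Leg 1: γ = 1/√(1 − 0.812²) = 1/√0.3407 = 1.713; τ_1 = 30.41/1.713 = 17.75 years.
Leg 2: 32.19 years is already measured aboard the spacecraft.
Total: 17.75 + 32.19 years.

τ = 49.9 years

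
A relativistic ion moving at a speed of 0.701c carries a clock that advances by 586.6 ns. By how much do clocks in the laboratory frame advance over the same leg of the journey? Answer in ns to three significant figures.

γ = 1/√(1 − 0.701²) = 1/√0.5086 = 1.402
The interval measured in the ion's rest frame is the proper time (both events occur at the same place in that frame); the lab-frame interval is Δt = γτ = 1.402 × 586.6 ns.

Δt = 823 ns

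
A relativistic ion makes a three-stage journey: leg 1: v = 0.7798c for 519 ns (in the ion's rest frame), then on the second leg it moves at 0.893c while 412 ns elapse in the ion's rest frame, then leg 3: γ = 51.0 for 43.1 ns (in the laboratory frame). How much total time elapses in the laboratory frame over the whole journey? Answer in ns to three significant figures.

Δt = 1790 ns

Leg 1: γ = 1/√(1 − 0.7798²) = 1/√0.3919 = 1.597; Δt_1 = 1.597 × 519 = 829.0 ns.
Leg 2: γ = 1/√(1 − 0.893²) = 1/√0.2026 = 2.222; Δt_2 = 2.222 × 412 = 915.4 ns.
Leg 3: 43.1 ns is already measured in the laboratory frame.
Total: 829.0 + 915.4 + 43.10 ns.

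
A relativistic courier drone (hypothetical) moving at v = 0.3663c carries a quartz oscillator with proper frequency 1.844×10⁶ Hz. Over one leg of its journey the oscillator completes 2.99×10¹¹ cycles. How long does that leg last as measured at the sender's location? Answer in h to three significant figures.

Δt = 48.4 h

γ = 1/√(1 − 0.3663²) = 1/√0.8658 = 1.075
Proper time for N cycles: τ = N/f = 2.99×10¹¹/(1.844×10⁶) = 1.621×10⁵ s = 45.04 h.
Lab-frame duration Δt = γτ = 1.075 × 45.04 = 48.41 h.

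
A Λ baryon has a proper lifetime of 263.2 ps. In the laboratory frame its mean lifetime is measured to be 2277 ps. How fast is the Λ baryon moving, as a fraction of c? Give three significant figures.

β = 0.993

γ = Δt/τ₀ = 2277/263.2 = 8.651
β = √(1 − 1/γ²) = √(1 − 0.01336) = √0.9866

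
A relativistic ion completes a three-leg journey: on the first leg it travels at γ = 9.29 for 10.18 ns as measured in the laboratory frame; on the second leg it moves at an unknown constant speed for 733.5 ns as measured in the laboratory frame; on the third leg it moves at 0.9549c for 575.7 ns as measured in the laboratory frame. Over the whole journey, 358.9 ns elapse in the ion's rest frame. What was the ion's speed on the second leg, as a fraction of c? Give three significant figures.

Leg 1: γ = 9.29; τ_1 = 10.18/9.290 = 1.096 ns.
Leg 2: speed unknown; τ_2 = 733.5/γ_2.
Leg 3: γ = 1/√(1 − 0.9549²) = 1/√0.08817 = 3.368; τ_3 = 575.7/3.368 = 170.9 ns.
Total proper time: 1.096 + τ_2 + 170.9 = 358.9, so τ_2 = 358.9 − 172.0 = 186.9 ns.
γ_2 = 733.5/186.9 = 3.925; β = √(1 − 1/γ²) = √0.9351.

β = 0.967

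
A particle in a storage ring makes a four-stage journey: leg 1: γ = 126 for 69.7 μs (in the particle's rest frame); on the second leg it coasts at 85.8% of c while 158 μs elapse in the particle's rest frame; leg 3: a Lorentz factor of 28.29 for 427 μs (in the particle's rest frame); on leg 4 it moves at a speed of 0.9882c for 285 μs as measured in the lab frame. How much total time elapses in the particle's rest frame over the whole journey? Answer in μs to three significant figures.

Leg 1: 69.7 μs is already measured in the particle's rest frame.
Leg 2: 158 μs is already measured in the particle's rest frame.
Leg 3: 427 μs is already measured in the particle's rest frame.
Leg 4: γ = 1/√(1 − 0.9882²) = 1/√0.02346 = 6.529; τ_4 = 285/6.529 = 43.65 μs.
Total: 69.70 + 158.0 + 427.0 + 43.65 μs.

τ = 698 μs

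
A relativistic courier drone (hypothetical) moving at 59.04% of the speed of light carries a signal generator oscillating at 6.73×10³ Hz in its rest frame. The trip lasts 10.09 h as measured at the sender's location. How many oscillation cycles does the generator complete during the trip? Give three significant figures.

β = 0.5904; γ = 1/√(1 − 0.5904²) = 1/√0.6514 = 1.239
The oscillator's own cycle count is N = f × τ where τ is the proper time aboard the drone. τ = Δt/γ = 10.09/1.239 = 8.144 h = 2.932×10⁴ s.
N = 6.73×10³ × 2.932×10⁴ = 1.973×10⁸.

N = 1.97×10⁸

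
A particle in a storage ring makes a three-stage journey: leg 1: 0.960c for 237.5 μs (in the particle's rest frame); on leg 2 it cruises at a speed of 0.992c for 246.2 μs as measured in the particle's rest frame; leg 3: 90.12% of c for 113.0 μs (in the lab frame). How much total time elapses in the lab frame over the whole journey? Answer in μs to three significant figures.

Δt = 2910 μs

Leg 1: γ = 1/√(1 − 0.960²) = 25/7 ≈ 3.571; Δt_1 = 3.571 × 237.5 = 848.2 μs.
Leg 2: γ = 1/√(1 − 0.992²) = 1/√0.01594 = 7.922; Δt_2 = 7.922 × 246.2 = 1950 μs.
Leg 3: 113.0 μs is already measured in the lab frame.
Total: 848.2 + 1950 + 113.0 μs.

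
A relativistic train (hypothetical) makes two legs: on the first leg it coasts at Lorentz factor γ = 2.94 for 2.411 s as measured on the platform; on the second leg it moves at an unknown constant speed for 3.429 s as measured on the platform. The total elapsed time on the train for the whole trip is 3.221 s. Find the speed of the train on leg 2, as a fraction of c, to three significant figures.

β = 0.714

Leg 1: γ = 2.94; τ_1 = 2.411/2.940 = 0.8201 s.
Leg 2: speed unknown; τ_2 = 3.429/γ_2.
Total proper time: 0.8201 + τ_2 = 3.221, so τ_2 = 3.221 − 0.8201 = 2.401 s.
γ_2 = 3.429/2.401 = 1.428; β = √(1 − 1/γ²) = √0.5097.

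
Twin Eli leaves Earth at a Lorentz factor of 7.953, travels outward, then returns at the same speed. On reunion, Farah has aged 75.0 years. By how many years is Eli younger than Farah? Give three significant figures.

Δt − τ = 65.6 years

γ = 7.953
Eli's elapsed proper time: τ = 75.0/7.953 = 9.430 years.
Age gap = Δt − τ = 75.0 − 9.430 years.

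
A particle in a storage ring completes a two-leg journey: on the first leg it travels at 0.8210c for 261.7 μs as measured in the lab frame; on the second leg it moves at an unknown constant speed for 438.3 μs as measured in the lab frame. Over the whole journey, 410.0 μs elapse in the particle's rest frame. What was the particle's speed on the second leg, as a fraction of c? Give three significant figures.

β = 0.804

Leg 1: γ = 1/√(1 − 0.8210²) = 1/√0.3260 = 1.752; τ_1 = 261.7/1.752 = 149.4 μs.
Leg 2: speed unknown; τ_2 = 438.3/γ_2.
Total proper time: 149.4 + τ_2 = 410.0, so τ_2 = 410.0 − 149.4 = 260.6 μs.
γ_2 = 438.3/260.6 = 1.682; β = √(1 − 1/γ²) = √0.6465.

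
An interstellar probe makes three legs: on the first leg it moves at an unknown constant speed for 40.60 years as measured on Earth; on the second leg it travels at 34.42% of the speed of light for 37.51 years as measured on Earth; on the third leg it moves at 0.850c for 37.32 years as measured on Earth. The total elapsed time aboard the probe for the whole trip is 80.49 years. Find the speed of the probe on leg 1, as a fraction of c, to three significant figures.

Leg 1: speed unknown; τ_1 = 40.60/γ_1.
Leg 2: β = 0.3442; γ = 1/√(1 − 0.3442²) = 1/√0.8815 = 1.065; τ_2 = 37.51/1.065 = 35.22 years.
Leg 3: γ = 1/√(1 − 0.850²) = 1/√0.2775 = 1.898; τ_3 = 37.32/1.898 = 19.66 years.
Total proper time: τ_1 + 35.22 + 19.66 = 80.49, so τ_1 = 80.49 − 54.88 = 25.61 years.
γ_1 = 40.60/25.61 = 1.585; β = √(1 − 1/γ²) = √0.6020.

β = 0.776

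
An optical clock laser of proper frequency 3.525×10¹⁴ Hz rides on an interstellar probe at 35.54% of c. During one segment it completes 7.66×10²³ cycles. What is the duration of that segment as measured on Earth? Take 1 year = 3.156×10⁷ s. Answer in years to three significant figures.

β = 0.3554; γ = 1/√(1 − 0.3554²) = 1/√0.8737 = 1.070
Proper time for N cycles: τ = N/f = 7.66×10²³/(3.525×10¹⁴) = 2.173×10⁹ s = 68.85 years.
Lab-frame duration Δt = γτ = 1.070 × 68.85 = 73.66 years.

Δt = 73.7 years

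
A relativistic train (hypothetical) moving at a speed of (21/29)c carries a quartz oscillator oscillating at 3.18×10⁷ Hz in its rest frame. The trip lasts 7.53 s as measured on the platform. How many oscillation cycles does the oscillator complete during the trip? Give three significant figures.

γ = 1/√(1 − (21/29)²) = 29/20 = 1.450
The oscillator's own cycle count is N = f × τ where τ is the proper time on the train. τ = Δt/γ = 7.53/1.450 = 5.193 s = 5.193×10⁰ s.
N = 3.18×10⁷ × 5.193×10⁰ = 1.651×10⁸.

N = 1.65×10⁸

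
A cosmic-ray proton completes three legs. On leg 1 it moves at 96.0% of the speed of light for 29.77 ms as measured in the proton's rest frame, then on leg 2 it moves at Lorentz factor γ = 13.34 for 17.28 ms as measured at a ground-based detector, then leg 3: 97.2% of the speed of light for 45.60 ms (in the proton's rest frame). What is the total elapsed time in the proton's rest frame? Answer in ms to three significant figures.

Leg 1: 29.77 ms is already measured in the proton's rest frame.
Leg 2: γ = 13.34; τ_2 = 17.28/13.34 = 1.295 ms.
Leg 3: 45.60 ms is already measured in the proton's rest frame.
Total: 29.77 + 1.295 + 45.60 ms.

τ = 76.7 ms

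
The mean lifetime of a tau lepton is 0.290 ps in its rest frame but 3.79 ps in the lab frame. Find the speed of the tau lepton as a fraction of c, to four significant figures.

β = 0.9971

γ = Δt/τ₀ = 3.79/0.290 = 13.07
β = √(1 − 1/γ²) = √(1 − 0.005855) = √0.9941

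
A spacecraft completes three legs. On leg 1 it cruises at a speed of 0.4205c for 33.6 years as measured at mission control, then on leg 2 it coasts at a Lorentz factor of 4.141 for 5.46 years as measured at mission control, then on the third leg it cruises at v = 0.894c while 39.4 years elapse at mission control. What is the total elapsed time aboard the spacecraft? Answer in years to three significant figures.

τ = 49.5 years

Leg 1: γ = 1/√(1 − 0.4205²) = 1/√0.8232 = 1.102; τ_1 = 33.6/1.102 = 30.49 years.
Leg 2: γ = 4.141; τ_2 = 5.46/4.141 = 1.319 years.
Leg 3: γ = 1/√(1 − 0.894²) = 1/√0.2008 = 2.232; τ_3 = 39.4/2.232 = 17.65 years.
Total: 30.49 + 1.319 + 17.65 years.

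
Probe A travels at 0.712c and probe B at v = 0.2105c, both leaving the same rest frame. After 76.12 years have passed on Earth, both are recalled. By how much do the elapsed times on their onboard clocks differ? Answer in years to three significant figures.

A: γ = 1/√(1 − 0.712²) = 1/√0.4931 = 1.424; τ_A = 76.12/1.424 = 53.45 years.
B: γ = 1/√(1 − 0.2105²) = 1/√0.9557 = 1.023; τ_B = 76.12/1.023 = 74.41 years.

|τ_A − τ_B| = 21.0 years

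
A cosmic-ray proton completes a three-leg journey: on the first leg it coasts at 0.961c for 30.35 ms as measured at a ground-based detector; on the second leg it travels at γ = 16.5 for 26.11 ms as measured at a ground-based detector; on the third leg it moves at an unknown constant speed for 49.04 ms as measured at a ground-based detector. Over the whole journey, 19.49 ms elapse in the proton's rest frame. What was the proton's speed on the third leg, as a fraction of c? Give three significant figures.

Leg 1: γ = 1/√(1 − 0.961²) = 1/√0.07648 = 3.616; τ_1 = 30.35/3.616 = 8.393 ms.
Leg 2: γ = 16.5; τ_2 = 26.11/16.50 = 1.582 ms.
Leg 3: speed unknown; τ_3 = 49.04/γ_3.
Total proper time: 8.393 + 1.582 + τ_3 = 19.49, so τ_3 = 19.49 − 9.976 = 9.514 ms.
γ_3 = 49.04/9.514 = 5.154; β = √(1 − 1/γ²) = √0.9624.

β = 0.981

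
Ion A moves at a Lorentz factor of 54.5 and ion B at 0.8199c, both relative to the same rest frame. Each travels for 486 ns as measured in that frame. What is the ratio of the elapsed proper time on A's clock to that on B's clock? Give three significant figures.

A: γ = 54.5. B: γ = 1/√(1 − 0.8199²) = 1/√0.3278 = 1.747.
τ_A/τ_B = γ_B/γ_A = 1.747/54.50 = 0.03205, so τ_A/τ_B = 0.03205.

τ_A/τ_B = 0.0320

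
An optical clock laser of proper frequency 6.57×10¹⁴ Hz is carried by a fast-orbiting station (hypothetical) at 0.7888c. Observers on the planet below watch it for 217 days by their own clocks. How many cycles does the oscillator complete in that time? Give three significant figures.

N = 7.57×10²¹

γ = 1/√(1 − 0.7888²) = 1/√0.3778 = 1.627
During 217 days of lab time, the oscillator's proper time advances by τ = Δt/γ = 217/1.627 = 133.4 days = 1.152×10⁷ s.
N = f × τ = 6.57×10¹⁴ × 1.152×10⁷ = 7.571×10²¹.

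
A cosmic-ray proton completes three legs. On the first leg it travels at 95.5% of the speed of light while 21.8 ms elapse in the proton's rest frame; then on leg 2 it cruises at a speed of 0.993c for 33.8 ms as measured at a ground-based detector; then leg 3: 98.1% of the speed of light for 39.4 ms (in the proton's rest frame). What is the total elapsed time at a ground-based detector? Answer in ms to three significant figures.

Leg 1: β = 0.955; γ = 1/√(1 − 0.955²) = 1/√0.08798 = 3.371; Δt_1 = 3.371 × 21.8 = 73.50 ms.
Leg 2: 33.8 ms is already measured at a ground-based detector.
Leg 3: β = 0.981; γ = 1/√(1 − 0.981²) = 1/√0.03764 = 5.154; Δt_3 = 5.154 × 39.4 = 203.1 ms.
Total: 73.50 + 33.80 + 203.1 ms.

Δt = 310 ms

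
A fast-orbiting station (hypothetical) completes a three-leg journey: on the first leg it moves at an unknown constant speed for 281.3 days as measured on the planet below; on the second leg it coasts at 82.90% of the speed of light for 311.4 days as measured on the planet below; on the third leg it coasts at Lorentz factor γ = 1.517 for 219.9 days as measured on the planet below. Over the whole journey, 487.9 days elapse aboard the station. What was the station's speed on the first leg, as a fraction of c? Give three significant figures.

Leg 1: speed unknown; τ_1 = 281.3/γ_1.
Leg 2: β = 0.8290; γ = 1/√(1 − 0.8290²) = 1/√0.3128 = 1.788; τ_2 = 311.4/1.788 = 174.2 days.
Leg 3: γ = 1.517; τ_3 = 219.9/1.517 = 145.0 days.
Total proper time: τ_1 + 174.2 + 145.0 = 487.9, so τ_1 = 487.9 − 319.1 = 168.8 days.
γ_1 = 281.3/168.8 = 1.667; β = √(1 − 1/γ²) = √0.6399.

β = 0.800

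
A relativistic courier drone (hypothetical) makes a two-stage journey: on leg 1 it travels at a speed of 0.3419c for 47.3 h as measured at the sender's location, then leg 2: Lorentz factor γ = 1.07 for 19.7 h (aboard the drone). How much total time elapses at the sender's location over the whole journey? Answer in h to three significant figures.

Leg 1: 47.3 h is already measured at the sender's location.
Leg 2: γ = 1.07; Δt_2 = 1.070 × 19.7 = 21.08 h.
Total: 47.30 + 21.08 h.

Δt = 68.4 h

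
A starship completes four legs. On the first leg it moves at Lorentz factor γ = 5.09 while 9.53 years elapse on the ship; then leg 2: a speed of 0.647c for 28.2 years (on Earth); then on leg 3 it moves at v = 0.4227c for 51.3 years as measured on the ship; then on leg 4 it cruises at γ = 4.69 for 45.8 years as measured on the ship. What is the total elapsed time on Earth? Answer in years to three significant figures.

Δt = 348 years

Leg 1: γ = 5.09; Δt_1 = 5.090 × 9.53 = 48.51 years.
Leg 2: 28.2 years is already measured on Earth.
Leg 3: γ = 1/√(1 − 0.4227²) = 1/√0.8213 = 1.103; Δt_3 = 1.103 × 51.3 = 56.61 years.
Leg 4: γ = 4.69; Δt_4 = 4.690 × 45.8 = 214.8 years.
Total: 48.51 + 28.20 + 56.61 + 214.8 years.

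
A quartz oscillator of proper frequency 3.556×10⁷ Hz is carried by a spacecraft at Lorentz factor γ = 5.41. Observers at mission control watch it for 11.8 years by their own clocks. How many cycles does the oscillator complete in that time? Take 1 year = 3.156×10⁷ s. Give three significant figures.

N = 2.45×10¹⁵

γ = 5.41
During 11.8 years of lab time, the oscillator's proper time advances by τ = Δt/γ = 11.8/5.410 = 2.181 years = 6.884×10⁷ s.
N = f × τ = 3.556×10⁷ × 6.884×10⁷ = 2.448×10¹⁵.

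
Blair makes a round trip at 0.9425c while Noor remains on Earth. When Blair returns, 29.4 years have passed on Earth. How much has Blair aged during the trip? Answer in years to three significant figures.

γ = 1/√(1 − 0.9425²) = 1/√0.1117 = 2.992
Blair's clock measures proper time along the trip: τ = Δt/γ = 29.4/2.992 years.

τ = 9.83 years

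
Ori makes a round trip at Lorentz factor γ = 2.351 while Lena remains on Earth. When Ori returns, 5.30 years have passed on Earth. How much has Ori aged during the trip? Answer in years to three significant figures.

γ = 2.351
Ori's clock measures proper time along the trip: τ = Δt/γ = 5.30/2.351 years.

τ = 2.25 years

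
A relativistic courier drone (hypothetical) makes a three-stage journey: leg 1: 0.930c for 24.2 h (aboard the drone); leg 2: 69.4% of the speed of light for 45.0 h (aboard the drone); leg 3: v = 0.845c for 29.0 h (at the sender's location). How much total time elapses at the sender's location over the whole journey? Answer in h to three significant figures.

Leg 1: γ = 1/√(1 − 0.930²) = 1/√0.1351 = 2.721; Δt_1 = 2.721 × 24.2 = 65.84 h.
Leg 2: β = 0.694; γ = 1/√(1 − 0.694²) = 1/√0.5184 = 1.389; Δt_2 = 1.389 × 45.0 = 62.50 h.
Leg 3: 29.0 h is already measured at the sender's location.
Total: 65.84 + 62.50 + 29.00 h.

Δt = 157 h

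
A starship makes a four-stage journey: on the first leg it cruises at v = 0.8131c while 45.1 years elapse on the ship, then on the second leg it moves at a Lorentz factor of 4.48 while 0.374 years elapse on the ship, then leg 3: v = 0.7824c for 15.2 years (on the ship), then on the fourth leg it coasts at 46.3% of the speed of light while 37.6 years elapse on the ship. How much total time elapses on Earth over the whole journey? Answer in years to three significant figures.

Leg 1: γ = 1/√(1 − 0.8131²) = 1/√0.3389 = 1.718; Δt_1 = 1.718 × 45.1 = 77.47 years.
Leg 2: γ = 4.48; Δt_2 = 4.480 × 0.374 = 1.676 years.
Leg 3: γ = 1/√(1 − 0.7824²) = 1/√0.3879 = 1.606; Δt_3 = 1.606 × 15.2 = 24.41 years.
Leg 4: β = 0.463; γ = 1/√(1 − 0.463²) = 1/√0.7856 = 1.128; Δt_4 = 1.128 × 37.6 = 42.42 years.
Total: 77.47 + 1.676 + 24.41 + 42.42 years.

Δt = 146 years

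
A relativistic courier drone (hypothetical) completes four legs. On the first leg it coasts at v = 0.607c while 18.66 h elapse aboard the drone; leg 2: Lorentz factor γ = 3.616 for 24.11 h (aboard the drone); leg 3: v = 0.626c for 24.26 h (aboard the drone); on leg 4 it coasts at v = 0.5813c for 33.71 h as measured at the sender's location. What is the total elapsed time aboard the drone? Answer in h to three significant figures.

Leg 1: 18.66 h is already measured aboard the drone.
Leg 2: 24.11 h is already measured aboard the drone.
Leg 3: 24.26 h is already measured aboard the drone.
Leg 4: γ = 1/√(1 − 0.5813²) = 1/√0.6621 = 1.229; τ_4 = 33.71/1.229 = 27.43 h.
Total: 18.66 + 24.11 + 24.26 + 27.43 h.

τ = 94.5 h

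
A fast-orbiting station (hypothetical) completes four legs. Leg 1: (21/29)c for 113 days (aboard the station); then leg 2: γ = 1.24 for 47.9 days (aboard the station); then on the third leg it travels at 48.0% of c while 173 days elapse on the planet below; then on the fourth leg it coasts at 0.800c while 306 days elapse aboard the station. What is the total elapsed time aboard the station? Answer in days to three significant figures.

Leg 1: 113 days is already measured aboard the station.
Leg 2: 47.9 days is already measured aboard the station.
Leg 3: β = 0.480; γ = 1/√(1 − 0.480²) = 1/√0.7696 = 1.140; τ_3 = 173/1.140 = 151.8 days.
Leg 4: 306 days is already measured aboard the station.
Total: 113.0 + 47.90 + 151.8 + 306.0 days.

τ = 619 days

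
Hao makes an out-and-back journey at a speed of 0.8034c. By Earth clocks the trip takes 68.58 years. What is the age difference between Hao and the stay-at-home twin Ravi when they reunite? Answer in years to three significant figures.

Δt − τ = 27.7 years

γ = 1/√(1 − 0.8034²) = 1/√0.3545 = 1.679
Hao's elapsed proper time: τ = 68.58/1.679 = 40.84 years.
Age gap = Δt − τ = 68.58 − 40.84 years.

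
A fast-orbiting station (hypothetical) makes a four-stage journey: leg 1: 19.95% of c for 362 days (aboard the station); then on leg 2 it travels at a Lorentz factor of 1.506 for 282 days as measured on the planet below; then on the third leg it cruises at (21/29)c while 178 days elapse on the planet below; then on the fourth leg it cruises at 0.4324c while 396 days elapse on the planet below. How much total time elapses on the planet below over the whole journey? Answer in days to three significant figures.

Leg 1: β = 0.1995; γ = 1/√(1 − 0.1995²) = 1/√0.9602 = 1.021; Δt_1 = 1.021 × 362 = 369.4 days.
Leg 2: 282 days is already measured on the planet below.
Leg 3: 178 days is already measured on the planet below.
Leg 4: 396 days is already measured on the planet below.
Total: 369.4 + 282.0 + 178.0 + 396.0 days.

Δt = 1230 days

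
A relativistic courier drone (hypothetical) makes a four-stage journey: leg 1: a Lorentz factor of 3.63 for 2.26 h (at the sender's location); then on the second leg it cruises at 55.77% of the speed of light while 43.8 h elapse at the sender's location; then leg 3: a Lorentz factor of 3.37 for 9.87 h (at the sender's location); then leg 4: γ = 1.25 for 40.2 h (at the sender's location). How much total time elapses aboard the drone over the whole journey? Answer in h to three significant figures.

Leg 1: γ = 3.63; τ_1 = 2.26/3.630 = 0.6226 h.
Leg 2: β = 0.5577; γ = 1/√(1 − 0.5577²) = 1/√0.6890 = 1.205; τ_2 = 43.8/1.205 = 36.36 h.
Leg 3: γ = 3.37; τ_3 = 9.87/3.370 = 2.929 h.
Leg 4: γ = 1.25; τ_4 = 40.2/1.250 = 32.16 h.
Total: 0.6226 + 36.36 + 2.929 + 32.16 h.

τ = 72.1 h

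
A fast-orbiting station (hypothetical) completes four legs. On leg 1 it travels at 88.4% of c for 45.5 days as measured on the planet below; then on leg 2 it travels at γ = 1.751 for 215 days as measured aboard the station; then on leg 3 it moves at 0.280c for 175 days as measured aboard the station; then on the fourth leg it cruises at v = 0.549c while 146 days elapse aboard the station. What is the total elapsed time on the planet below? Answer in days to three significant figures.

Δt = 779 days

Leg 1: 45.5 days is already measured on the planet below.
Leg 2: γ = 1.751; Δt_2 = 1.751 × 215 = 376.5 days.
Leg 3: γ = 1/√(1 − 0.280²) = 25/24 ≈ 1.042; Δt_3 = 1.042 × 175 = 182.3 days.
Leg 4: γ = 1/√(1 − 0.549²) = 1/√0.6986 = 1.196; Δt_4 = 1.196 × 146 = 174.7 days.
Total: 45.50 + 376.5 + 182.3 + 174.7 days.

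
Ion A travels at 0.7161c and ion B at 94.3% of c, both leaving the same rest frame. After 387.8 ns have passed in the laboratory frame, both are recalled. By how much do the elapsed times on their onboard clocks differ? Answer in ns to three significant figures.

|τ_A − τ_B| = 142 ns

A: γ = 1/√(1 − 0.7161²) = 1/√0.4872 = 1.433; τ_A = 387.8/1.433 = 270.7 ns.
B: β = 0.943; γ = 1/√(1 − 0.943²) = 1/√0.1108 = 3.005; τ_B = 387.8/3.005 = 129.1 ns.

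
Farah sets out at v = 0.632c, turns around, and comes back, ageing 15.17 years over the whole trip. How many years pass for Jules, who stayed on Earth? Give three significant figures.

Δt = 19.6 years

γ = 1/√(1 − 0.632²) = 1/√0.6006 = 1.290
Earth-frame duration is the dilated interval: Δt = γτ = 1.290 × 15.17 years.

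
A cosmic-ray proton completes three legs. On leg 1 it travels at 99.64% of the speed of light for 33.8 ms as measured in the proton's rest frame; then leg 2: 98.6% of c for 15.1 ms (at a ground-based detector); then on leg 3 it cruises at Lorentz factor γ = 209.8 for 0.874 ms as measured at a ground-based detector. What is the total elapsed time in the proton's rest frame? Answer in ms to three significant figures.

Leg 1: 33.8 ms is already measured in the proton's rest frame.
Leg 2: β = 0.986; γ = 1/√(1 − 0.986²) = 1/√0.02780 = 5.997; τ_2 = 15.1/5.997 = 2.518 ms.
Leg 3: γ = 209.8; τ_3 = 0.874/209.8 = 0.004166 ms.
Total: 33.80 + 2.518 + 0.004166 ms.

τ = 36.3 ms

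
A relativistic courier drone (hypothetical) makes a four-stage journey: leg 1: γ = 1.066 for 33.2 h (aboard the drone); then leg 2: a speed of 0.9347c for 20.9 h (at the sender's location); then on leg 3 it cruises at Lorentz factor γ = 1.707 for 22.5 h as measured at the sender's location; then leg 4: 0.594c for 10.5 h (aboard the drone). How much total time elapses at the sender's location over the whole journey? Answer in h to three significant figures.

Leg 1: γ = 1.066; Δt_1 = 1.066 × 33.2 = 35.39 h.
Leg 2: 20.9 h is already measured at the sender's location.
Leg 3: 22.5 h is already measured at the sender's location.
Leg 4: γ = 1/√(1 − 0.594²) = 1/√0.6472 = 1.243; Δt_4 = 1.243 × 10.5 = 13.05 h.
Total: 35.39 + 20.90 + 22.50 + 13.05 h.

Δt = 91.8 h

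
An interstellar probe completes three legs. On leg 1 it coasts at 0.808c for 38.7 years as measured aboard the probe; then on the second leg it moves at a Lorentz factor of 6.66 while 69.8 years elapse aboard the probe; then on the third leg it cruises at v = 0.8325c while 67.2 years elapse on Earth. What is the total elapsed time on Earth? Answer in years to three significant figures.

Δt = 598 years

Leg 1: γ = 1/√(1 − 0.808²) = 1/√0.3471 = 1.697; Δt_1 = 1.697 × 38.7 = 65.68 years.
Leg 2: γ = 6.66; Δt_2 = 6.660 × 69.8 = 464.9 years.
Leg 3: 67.2 years is already measured on Earth.
Total: 65.68 + 464.9 + 67.20 years.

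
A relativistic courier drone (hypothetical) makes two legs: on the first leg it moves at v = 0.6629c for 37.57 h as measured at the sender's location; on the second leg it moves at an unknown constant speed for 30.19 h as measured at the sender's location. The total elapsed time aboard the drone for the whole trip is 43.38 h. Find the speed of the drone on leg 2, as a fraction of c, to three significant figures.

β = 0.863

Leg 1: γ = 1/√(1 − 0.6629²) = 1/√0.5606 = 1.336; τ_1 = 37.57/1.336 = 28.13 h.
Leg 2: speed unknown; τ_2 = 30.19/γ_2.
Total proper time: 28.13 + τ_2 = 43.38, so τ_2 = 43.38 − 28.13 = 15.25 h.
γ_2 = 30.19/15.25 = 1.980; β = √(1 − 1/γ²) = √0.7448.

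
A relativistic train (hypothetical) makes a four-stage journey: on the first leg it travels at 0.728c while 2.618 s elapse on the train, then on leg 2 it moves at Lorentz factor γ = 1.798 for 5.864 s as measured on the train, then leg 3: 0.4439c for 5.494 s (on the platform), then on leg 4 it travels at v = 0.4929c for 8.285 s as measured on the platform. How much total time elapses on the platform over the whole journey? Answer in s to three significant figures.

Leg 1: γ = 1/√(1 − 0.728²) = 1/√0.4700 = 1.459; Δt_1 = 1.459 × 2.618 = 3.819 s.
Leg 2: γ = 1.798; Δt_2 = 1.798 × 5.864 = 10.54 s.
Leg 3: 5.494 s is already measured on the platform.
Leg 4: 8.285 s is already measured on the platform.
Total: 3.819 + 10.54 + 5.494 + 8.285 s.

Δt = 28.1 s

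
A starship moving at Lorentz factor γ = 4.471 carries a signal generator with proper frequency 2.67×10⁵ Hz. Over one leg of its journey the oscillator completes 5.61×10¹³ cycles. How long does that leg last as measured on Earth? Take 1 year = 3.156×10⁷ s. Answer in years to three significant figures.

γ = 4.471
Proper time for N cycles: τ = N/f = 5.61×10¹³/(2.67×10⁵) = 2.101×10⁸ s = 6.658 years.
Lab-frame duration Δt = γτ = 4.471 × 6.658 = 29.77 years.

Δt = 29.8 years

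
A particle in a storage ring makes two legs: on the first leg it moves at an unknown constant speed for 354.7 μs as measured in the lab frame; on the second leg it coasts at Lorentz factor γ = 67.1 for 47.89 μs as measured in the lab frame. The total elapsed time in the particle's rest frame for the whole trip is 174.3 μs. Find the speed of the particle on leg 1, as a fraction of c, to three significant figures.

β = 0.872

Leg 1: speed unknown; τ_1 = 354.7/γ_1.
Leg 2: γ = 67.1; τ_2 = 47.89/67.10 = 0.7137 μs.
Total proper time: τ_1 + 0.7137 = 174.3, so τ_1 = 174.3 − 0.7137 = 173.6 μs.
γ_1 = 354.7/173.6 = 2.043; β = √(1 − 1/γ²) = √0.7605.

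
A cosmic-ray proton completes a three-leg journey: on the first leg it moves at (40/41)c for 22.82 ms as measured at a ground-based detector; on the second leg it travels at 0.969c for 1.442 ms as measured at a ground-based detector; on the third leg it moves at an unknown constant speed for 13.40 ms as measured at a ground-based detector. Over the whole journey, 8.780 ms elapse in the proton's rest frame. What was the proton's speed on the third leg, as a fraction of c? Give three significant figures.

β = 0.967

Leg 1: γ = 1/√(1 − (40/41)²) = 41/9 ≈ 4.556; τ_1 = 22.82/4.556 = 5.009 ms.
Leg 2: γ = 1/√(1 − 0.969²) = 1/√0.06104 = 4.048; τ_2 = 1.442/4.048 = 0.3563 ms.
Leg 3: speed unknown; τ_3 = 13.40/γ_3.
Total proper time: 5.009 + 0.3563 + τ_3 = 8.780, so τ_3 = 8.780 − 5.366 = 3.414 ms.
γ_3 = 13.40/3.414 = 3.924; β = √(1 − 1/γ²) = √0.9351.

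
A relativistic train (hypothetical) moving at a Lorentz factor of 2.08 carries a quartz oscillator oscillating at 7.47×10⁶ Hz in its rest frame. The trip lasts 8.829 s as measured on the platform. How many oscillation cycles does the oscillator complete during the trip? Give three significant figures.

N = 3.17×10⁷

γ = 2.08
The oscillator's own cycle count is N = f × τ where τ is the proper time on the train. τ = Δt/γ = 8.829/2.080 = 4.245 s = 4.245×10⁰ s.
N = 7.47×10⁶ × 4.245×10⁰ = 3.171×10⁷.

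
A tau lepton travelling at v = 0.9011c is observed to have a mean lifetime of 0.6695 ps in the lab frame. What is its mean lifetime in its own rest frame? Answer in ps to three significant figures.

γ = 1/√(1 − 0.9011²) = 1/√0.1880 = 2.306
The lab-frame lifetime is the dilated interval; the proper lifetime is τ₀ = Δt/γ = 0.6695/2.306 ps.

τ₀ = 0.290 ps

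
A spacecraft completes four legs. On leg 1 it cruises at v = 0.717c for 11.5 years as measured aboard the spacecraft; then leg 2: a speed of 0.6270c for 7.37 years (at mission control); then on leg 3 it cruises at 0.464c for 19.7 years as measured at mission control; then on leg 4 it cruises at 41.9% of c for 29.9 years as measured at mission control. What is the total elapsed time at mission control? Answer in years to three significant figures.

Leg 1: γ = 1/√(1 − 0.717²) = 1/√0.4859 = 1.435; Δt_1 = 1.435 × 11.5 = 16.50 years.
Leg 2: 7.37 years is already measured at mission control.
Leg 3: 19.7 years is already measured at mission control.
Leg 4: 29.9 years is already measured at mission control.
Total: 16.50 + 7.370 + 19.70 + 29.90 years.

Δt = 73.5 years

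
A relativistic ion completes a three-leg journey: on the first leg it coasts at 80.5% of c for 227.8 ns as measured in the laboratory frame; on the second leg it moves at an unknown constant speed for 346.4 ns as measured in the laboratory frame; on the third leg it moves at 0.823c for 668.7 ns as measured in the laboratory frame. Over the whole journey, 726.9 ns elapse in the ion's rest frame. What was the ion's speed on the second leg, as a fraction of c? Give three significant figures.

Leg 1: β = 0.805; γ = 1/√(1 − 0.805²) = 1/√0.3520 = 1.686; τ_1 = 227.8/1.686 = 135.1 ns.
Leg 2: speed unknown; τ_2 = 346.4/γ_2.
Leg 3: γ = 1/√(1 − 0.823²) = 1/√0.3227 = 1.760; τ_3 = 668.7/1.760 = 379.8 ns.
Total proper time: 135.1 + τ_2 + 379.8 = 726.9, so τ_2 = 726.9 − 515.0 = 211.9 ns.
γ_2 = 346.4/211.9 = 1.635; β = √(1 − 1/γ²) = √0.6258.

β = 0.791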